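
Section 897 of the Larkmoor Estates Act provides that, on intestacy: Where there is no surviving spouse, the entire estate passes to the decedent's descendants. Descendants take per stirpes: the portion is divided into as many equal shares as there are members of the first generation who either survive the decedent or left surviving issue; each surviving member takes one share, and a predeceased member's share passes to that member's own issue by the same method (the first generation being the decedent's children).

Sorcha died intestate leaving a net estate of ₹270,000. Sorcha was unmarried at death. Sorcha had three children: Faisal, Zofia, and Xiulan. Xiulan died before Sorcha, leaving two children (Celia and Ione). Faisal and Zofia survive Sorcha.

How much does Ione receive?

The entire ₹270,000 passes to the descendants.
That amount (₹270,000) is divided into 3 shares of ₹90,000: Faisal and Zofia each take ₹90,000; Xiulan's ₹90,000 share passes to Xiulan's issue.
Xiulan's share (₹90,000) is divided into 2 shares of ₹45,000: Celia and Ione each take ₹45,000.

Ione receives ₹45,000.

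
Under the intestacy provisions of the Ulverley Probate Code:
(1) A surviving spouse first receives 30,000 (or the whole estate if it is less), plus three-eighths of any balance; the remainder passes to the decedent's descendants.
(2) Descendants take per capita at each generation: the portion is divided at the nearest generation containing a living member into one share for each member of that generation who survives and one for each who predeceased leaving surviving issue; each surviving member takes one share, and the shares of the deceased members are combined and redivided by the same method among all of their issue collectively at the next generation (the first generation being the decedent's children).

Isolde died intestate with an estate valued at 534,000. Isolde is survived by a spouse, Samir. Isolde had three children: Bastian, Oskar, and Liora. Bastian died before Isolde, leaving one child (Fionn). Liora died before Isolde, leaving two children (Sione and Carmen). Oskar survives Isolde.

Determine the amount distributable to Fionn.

Samir first takes 30,000, leaving a balance of 504,000. Samir then takes three-eighths of the balance (189,000), for a total of 219,000. The remaining 315,000 passes to the descendants.
The descendants' portion (315,000) is divided at the children's generation into 3 shares of 105,000. Oskar takes 105,000. The 2 shares of the deceased (Bastian and Liora) are combined into a pool of 210,000.
That pool (210,000) is divided at the grandchildren's generation equally among Fionn, Sione, and Carmen: 70,000 each.

Fionn receives 70,000.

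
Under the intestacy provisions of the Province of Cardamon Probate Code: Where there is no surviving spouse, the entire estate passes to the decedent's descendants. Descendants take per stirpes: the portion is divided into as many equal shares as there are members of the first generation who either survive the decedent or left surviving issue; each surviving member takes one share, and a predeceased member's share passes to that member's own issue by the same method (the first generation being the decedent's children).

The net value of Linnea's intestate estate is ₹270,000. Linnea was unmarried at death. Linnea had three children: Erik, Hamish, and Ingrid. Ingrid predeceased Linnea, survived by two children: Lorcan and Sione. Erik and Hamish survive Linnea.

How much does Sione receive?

The entire ₹270,000 passes to the descendants.
That amount (₹270,000) is divided into 3 shares of ₹90,000: Erik and Hamish each take ₹90,000; Ingrid's ₹90,000 share passes to Ingrid's issue.
Ingrid's share (₹90,000) is divided into 2 shares of ₹45,000: Lorcan and Sione each take ₹45,000.

Sione receives ₹45,000.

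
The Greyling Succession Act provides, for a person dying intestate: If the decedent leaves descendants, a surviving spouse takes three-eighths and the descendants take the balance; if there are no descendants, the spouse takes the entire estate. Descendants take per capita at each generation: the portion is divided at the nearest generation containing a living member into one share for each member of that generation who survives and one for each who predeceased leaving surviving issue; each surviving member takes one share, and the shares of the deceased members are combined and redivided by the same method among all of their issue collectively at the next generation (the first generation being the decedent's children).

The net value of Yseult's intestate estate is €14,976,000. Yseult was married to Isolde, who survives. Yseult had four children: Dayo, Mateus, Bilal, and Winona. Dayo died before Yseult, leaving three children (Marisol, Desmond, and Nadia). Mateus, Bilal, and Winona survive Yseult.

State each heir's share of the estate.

Isolde takes three-eighths of €14,976,000 = €5,616,000. The remaining €9,360,000 passes to the descendants.
The descendants' portion (€9,360,000) is divided at the children's generation into 4 shares of €2,340,000. Mateus, Bilal, and Winona each take €2,340,000. The remaining share for the deceased Dayo (€2,340,000) is carried to the next generation.
That pool (€2,340,000) is divided at the grandchildren's generation equally among Marisol, Desmond, and Nadia: €780,000 each.

Isolde: €5,616,000; Marisol: €780,000; Desmond: €780,000; Nadia: €780,000; Mateus: €2,340,000; Bilal: €2,340,000; Winona: €2,340,000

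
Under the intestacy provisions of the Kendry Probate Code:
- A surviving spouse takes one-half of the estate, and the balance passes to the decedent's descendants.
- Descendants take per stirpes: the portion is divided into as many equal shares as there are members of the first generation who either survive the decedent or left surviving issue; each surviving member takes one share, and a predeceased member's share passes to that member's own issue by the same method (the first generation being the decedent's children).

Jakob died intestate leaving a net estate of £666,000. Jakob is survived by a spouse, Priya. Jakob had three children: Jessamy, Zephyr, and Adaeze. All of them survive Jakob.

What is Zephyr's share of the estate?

Priya takes one-half of £666,000 = £333,000. The remaining £333,000 passes to the descendants.
The descendants' portion (£333,000) is divided into 3 shares of £111,000: Jessamy, Zephyr, and Adaeze each take £111,000.

Zephyr receives £111,000.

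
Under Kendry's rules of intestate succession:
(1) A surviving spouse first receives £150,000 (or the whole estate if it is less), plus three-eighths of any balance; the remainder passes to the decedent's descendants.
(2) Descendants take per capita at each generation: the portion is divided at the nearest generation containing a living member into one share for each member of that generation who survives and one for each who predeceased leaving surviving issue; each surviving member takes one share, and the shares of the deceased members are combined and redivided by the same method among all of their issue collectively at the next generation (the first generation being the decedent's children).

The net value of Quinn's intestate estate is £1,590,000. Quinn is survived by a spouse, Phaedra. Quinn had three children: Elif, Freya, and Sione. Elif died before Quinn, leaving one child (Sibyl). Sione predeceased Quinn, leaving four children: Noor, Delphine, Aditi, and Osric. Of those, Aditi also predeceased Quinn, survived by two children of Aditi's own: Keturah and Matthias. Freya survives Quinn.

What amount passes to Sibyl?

Phaedra first takes £150,000, leaving a balance of £1,440,000. Phaedra then takes three-eighths of the balance (£540,000), for a total of £690,000. The remaining £900,000 passes to the descendants.
The descendants' portion (£900,000) is divided at the children's generation into 3 shares of £300,000. Freya takes £300,000. The 2 shares of the deceased (Elif and Sione) are combined into a pool of £600,000.
That pool (£600,000) is divided at the grandchildren's generation into 5 shares of £120,000. Sibyl, Noor, Delphine, and Osric each take £120,000. The remaining share for the deceased Aditi (£120,000) is carried to the next generation.
That pool (£120,000) is divided at the great-grandchildren's generation equally among Keturah and Matthias: £60,000 each.

Sibyl receives £120,000.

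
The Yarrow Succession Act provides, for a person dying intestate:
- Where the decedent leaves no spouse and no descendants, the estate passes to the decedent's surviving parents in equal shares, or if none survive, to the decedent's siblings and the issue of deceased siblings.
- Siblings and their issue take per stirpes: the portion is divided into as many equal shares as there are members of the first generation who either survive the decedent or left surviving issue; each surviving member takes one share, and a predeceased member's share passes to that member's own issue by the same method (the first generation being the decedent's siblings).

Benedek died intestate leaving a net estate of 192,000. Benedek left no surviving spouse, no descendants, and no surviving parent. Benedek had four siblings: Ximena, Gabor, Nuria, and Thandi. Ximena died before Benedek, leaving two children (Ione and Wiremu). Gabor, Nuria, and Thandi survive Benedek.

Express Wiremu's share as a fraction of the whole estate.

Wiremu receives 1/8 of the estate.

The entire 192,000 passes to the siblings and their issue.
That amount (192,000) is divided into 4 shares of 48,000: Gabor, Nuria, and Thandi each take 48,000; Ximena's 48,000 share passes to Ximena's issue.
Ximena's share (48,000) is divided into 2 shares of 24,000: Ione and Wiremu each take 24,000.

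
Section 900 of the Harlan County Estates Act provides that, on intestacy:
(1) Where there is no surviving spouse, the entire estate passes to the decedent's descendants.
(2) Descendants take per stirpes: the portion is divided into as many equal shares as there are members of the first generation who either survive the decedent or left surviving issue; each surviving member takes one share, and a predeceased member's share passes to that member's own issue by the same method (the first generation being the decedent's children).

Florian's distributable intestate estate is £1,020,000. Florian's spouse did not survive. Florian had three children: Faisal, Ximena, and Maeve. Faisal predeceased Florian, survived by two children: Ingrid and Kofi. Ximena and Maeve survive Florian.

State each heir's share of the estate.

The entire £1,020,000 passes to the descendants.
That amount (£1,020,000) is divided into 3 shares of £340,000: Ximena and Maeve each take £340,000; Faisal's £340,000 share passes to Faisal's issue.
Faisal's share (£340,000) is divided into 2 shares of £170,000: Ingrid and Kofi each take £170,000.

Ingrid: £170,000; Kofi: £170,000; Ximena: £340,000; Maeve: £340,000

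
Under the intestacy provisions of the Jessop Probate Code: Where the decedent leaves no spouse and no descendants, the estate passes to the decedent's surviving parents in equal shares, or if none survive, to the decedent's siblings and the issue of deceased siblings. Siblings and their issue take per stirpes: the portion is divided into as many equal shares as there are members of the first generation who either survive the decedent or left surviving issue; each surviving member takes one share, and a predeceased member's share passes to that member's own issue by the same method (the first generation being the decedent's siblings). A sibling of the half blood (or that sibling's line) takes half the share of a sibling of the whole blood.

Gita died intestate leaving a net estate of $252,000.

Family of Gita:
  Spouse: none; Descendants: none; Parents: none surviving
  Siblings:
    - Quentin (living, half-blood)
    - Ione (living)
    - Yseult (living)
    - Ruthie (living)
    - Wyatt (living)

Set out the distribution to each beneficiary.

The entire $252,000 passes to the siblings and their issue.
Counting each half-blood sibling's line as half a unit, there are 9/2 units in $252,000, so one unit is $56,000. Whole-blood lines (Ione, Yseult, Ruthie, and Wyatt) take $56,000 each; half-blood lines (Quentin) take $28,000 each.

Quentin: $28,000; Ione: $56,000; Yseult: $56,000; Ruthie: $56,000; Wyatt: $56,000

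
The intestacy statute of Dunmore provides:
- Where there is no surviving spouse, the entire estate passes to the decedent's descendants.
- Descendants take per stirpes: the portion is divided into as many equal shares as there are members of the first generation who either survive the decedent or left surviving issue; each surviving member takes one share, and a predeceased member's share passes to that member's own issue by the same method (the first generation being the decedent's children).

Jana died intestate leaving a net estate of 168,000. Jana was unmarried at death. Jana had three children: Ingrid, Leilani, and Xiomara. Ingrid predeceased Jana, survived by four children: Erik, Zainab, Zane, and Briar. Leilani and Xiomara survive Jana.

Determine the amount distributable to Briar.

The entire 168,000 passes to the descendants.
That amount (168,000) is divided into 3 shares of 56,000: Leilani and Xiomara each take 56,000; Ingrid's 56,000 share passes to Ingrid's issue.
Ingrid's share (56,000) is divided into 4 shares of 14,000: Erik, Zainab, Zane, and Briar each take 14,000.

Briar receives 14,000.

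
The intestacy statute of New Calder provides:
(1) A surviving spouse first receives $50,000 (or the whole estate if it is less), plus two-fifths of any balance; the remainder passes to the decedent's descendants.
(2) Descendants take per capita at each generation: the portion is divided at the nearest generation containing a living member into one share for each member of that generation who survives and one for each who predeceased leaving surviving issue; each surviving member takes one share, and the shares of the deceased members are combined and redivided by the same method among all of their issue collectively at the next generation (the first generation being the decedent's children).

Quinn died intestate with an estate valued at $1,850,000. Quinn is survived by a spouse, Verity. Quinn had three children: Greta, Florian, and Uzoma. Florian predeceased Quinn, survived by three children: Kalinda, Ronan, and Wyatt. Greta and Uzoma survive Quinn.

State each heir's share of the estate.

Verity: $770,000; Greta: $360,000; Kalinda: $120,000; Ronan: $120,000; Wyatt: $120,000; Uzoma: $360,000

Verity first takes $50,000, leaving a balance of $1,800,000. Verity then takes two-fifths of the balance ($720,000), for a total of $770,000. The remaining $1,080,000 passes to the descendants.
The descendants' portion ($1,080,000) is divided at the children's generation into 3 shares of $360,000. Greta and Uzoma each take $360,000. The remaining share for the deceased Florian ($360,000) is carried to the next generation.
That pool ($360,000) is divided at the grandchildren's generation equally among Kalinda, Ronan, and Wyatt: $120,000 each.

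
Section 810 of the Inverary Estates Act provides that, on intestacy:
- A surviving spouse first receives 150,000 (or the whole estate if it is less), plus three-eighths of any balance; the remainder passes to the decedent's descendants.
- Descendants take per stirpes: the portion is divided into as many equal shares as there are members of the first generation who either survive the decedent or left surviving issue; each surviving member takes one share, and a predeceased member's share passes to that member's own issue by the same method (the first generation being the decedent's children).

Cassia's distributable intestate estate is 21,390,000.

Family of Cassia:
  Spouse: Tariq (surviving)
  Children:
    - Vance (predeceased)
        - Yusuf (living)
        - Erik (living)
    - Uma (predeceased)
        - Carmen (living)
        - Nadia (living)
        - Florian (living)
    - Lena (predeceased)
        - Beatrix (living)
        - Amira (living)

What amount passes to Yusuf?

Yusuf receives 2,212,500.

Tariq first takes 150,000, leaving a balance of 21,240,000. Tariq then takes three-eighths of the balance (7,965,000), for a total of 8,115,000. The remaining 13,275,000 passes to the descendants.
The descendants' portion (13,275,000) is divided into 3 shares of 4,425,000: Vance's 4,425,000 share passes to Vance's issue; Uma's 4,425,000 share passes to Uma's issue; Lena's 4,425,000 share passes to Lena's issue.
Vance's share (4,425,000) is divided into 2 shares of 2,212,500: Yusuf and Erik each take 2,212,500.
Uma's share (4,425,000) is divided into 3 shares of 1,475,000: Carmen, Nadia, and Florian each take 1,475,000.
Lena's share (4,425,000) is divided into 2 shares of 2,212,500: Beatrix and Amira each take 2,212,500.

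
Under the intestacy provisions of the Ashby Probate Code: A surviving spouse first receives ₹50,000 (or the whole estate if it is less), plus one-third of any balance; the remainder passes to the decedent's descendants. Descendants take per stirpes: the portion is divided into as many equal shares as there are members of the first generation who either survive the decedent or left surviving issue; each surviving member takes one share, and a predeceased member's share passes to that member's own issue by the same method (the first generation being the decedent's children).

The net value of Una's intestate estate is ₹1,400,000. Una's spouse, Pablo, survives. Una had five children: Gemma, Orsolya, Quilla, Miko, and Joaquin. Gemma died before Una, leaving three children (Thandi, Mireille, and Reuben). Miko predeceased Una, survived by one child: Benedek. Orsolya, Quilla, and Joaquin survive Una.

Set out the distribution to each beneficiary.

Pablo first takes ₹50,000, leaving a balance of ₹1,350,000. Pablo then takes one-third of the balance (₹450,000), for a total of ₹500,000. The remaining ₹900,000 passes to the descendants.
The descendants' portion (₹900,000) is divided into 5 shares of ₹180,000: Orsolya, Quilla, and Joaquin each take ₹180,000; Gemma's ₹180,000 share passes to Gemma's issue; Miko's ₹180,000 share passes to Miko's issue.
Gemma's share (₹180,000) is divided into 3 shares of ₹60,000: Thandi, Mireille, and Reuben each take ₹60,000.
Miko's share (₹180,000) passes entirely to Benedek.

Pablo: ₹500,000; Thandi: ₹60,000; Mireille: ₹60,000; Reuben: ₹60,000; Orsolya: ₹180,000; Quilla: ₹180,000; Benedek: ₹180,000; Joaquin: ₹180,000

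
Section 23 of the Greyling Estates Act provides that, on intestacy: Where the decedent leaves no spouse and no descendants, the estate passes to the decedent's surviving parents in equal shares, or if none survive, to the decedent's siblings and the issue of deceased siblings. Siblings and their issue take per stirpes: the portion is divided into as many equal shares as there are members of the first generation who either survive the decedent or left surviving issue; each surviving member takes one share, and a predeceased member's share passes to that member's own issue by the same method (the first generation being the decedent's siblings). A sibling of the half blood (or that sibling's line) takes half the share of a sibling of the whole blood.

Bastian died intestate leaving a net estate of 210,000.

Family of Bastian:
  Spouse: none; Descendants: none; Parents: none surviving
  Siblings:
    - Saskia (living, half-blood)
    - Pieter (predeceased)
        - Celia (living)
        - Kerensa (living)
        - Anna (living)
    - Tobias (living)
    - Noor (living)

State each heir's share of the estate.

The entire 210,000 passes to the siblings and their issue.
Counting each half-blood sibling's line as half a unit, there are 7/2 units in 210,000, so one unit is 60,000. Whole-blood lines (Pieter, Tobias, and Noor) take 60,000 each; half-blood lines (Saskia) take 30,000 each.
Pieter's share (60,000) is divided into 3 shares of 20,000: Celia, Kerensa, and Anna each take 20,000.

Saskia: 30,000; Celia: 20,000; Kerensa: 20,000; Anna: 20,000; Tobias: 60,000; Noor: 60,000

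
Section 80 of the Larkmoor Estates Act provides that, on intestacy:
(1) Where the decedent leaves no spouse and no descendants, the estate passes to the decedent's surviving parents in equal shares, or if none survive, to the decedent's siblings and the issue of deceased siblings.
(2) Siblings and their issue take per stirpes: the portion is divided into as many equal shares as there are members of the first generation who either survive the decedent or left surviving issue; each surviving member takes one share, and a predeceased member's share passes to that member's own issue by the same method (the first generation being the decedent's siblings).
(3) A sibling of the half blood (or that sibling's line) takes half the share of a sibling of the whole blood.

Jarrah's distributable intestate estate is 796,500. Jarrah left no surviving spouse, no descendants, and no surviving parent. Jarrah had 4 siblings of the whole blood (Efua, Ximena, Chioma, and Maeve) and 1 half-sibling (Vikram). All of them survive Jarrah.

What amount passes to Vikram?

The entire 796,500 passes to the siblings and their issue.
Counting each half-blood sibling's line as half a unit, there are 9/2 units in 796,500, so one unit is 177,000. Whole-blood lines (Efua, Ximena, Chioma, and Maeve) take 177,000 each; half-blood lines (Vikram) take 88,500 each.

Vikram receives 88,500.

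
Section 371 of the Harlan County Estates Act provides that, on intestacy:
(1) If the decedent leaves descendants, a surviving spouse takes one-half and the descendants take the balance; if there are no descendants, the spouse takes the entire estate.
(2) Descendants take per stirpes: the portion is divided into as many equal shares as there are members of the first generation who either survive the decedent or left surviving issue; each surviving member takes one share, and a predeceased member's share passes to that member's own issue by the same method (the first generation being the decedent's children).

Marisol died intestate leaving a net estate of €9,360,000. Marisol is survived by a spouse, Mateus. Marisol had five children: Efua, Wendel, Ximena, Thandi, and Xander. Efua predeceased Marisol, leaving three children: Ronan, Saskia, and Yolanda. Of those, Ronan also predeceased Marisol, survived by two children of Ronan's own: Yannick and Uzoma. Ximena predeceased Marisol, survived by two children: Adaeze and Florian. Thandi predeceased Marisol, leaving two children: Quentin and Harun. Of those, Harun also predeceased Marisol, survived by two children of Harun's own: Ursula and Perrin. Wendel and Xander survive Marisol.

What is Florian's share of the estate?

Mateus takes one-half of €9,360,000 = €4,680,000. The remaining €4,680,000 passes to the descendants.
The descendants' portion (€4,680,000) is divided into 5 shares of €936,000: Wendel and Xander each take €936,000; Efua's €936,000 share passes to Efua's issue; Ximena's €936,000 share passes to Ximena's issue; Thandi's €936,000 share passes to Thandi's issue.
Efua's share (€936,000) is divided into 3 shares of €312,000: Saskia and Yolanda each take €312,000; Ronan's €312,000 share passes to Ronan's issue.
Ronan's share (€312,000) is divided into 2 shares of €156,000: Yannick and Uzoma each take €156,000.
Ximena's share (€936,000) is divided into 2 shares of €468,000: Adaeze and Florian each take €468,000.
Thandi's share (€936,000) is divided into 2 shares of €468,000: Quentin takes €468,000; Harun's €468,000 share passes to Harun's issue.
Harun's share (€468,000) is divided into 2 shares of €234,000: Ursula and Perrin each take €234,000.

Florian receives €468,000.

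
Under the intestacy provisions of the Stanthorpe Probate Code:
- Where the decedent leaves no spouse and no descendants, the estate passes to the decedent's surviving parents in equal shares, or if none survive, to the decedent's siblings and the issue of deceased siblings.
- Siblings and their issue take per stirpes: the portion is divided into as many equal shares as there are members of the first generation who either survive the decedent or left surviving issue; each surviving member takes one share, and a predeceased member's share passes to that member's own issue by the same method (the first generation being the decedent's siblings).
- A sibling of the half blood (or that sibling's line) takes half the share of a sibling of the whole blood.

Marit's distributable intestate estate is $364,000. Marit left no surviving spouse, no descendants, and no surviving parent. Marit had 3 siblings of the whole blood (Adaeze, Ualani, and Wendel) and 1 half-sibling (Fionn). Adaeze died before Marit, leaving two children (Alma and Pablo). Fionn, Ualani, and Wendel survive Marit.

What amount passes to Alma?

Alma receives $52,000.

The entire $364,000 passes to the siblings and their issue.
Counting each half-blood sibling's line as half a unit, there are 7/2 units in $364,000, so one unit is $104,000. Whole-blood lines (Adaeze, Ualani, and Wendel) take $104,000 each; half-blood lines (Fionn) take $52,000 each.
Adaeze's share ($104,000) is divided into 2 shares of $52,000: Alma and Pablo each take $52,000.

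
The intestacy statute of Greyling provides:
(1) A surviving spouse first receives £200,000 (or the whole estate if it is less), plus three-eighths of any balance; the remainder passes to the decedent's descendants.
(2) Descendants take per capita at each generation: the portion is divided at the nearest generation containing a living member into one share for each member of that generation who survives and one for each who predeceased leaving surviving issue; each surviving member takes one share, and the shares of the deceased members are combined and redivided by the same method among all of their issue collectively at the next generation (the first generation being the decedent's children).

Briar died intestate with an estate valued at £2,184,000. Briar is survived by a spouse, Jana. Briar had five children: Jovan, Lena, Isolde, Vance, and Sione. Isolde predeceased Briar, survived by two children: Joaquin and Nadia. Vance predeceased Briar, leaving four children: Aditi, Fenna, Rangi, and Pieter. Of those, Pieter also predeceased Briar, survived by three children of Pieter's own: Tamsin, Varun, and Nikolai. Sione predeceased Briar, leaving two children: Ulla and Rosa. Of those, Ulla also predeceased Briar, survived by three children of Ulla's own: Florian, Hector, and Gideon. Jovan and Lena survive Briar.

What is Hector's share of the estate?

Hector receives £31,000.

Jana first takes £200,000, leaving a balance of £1,984,000. Jana then takes three-eighths of the balance (£744,000), for a total of £944,000. The remaining £1,240,000 passes to the descendants.
The descendants' portion (£1,240,000) is divided at the children's generation into 5 shares of £248,000. Jovan and Lena each take £248,000. The 3 shares of the deceased (Isolde, Vance, and Sione) are combined into a pool of £744,000.
That pool (£744,000) is divided at the grandchildren's generation into 8 shares of £93,000. Joaquin, Nadia, Aditi, Fenna, Rangi, and Rosa each take £93,000. The 2 shares of the deceased (Pieter and Ulla) are combined into a pool of £186,000.
That pool (£186,000) is divided at the great-grandchildren's generation equally among Tamsin, Varun, Nikolai, Florian, Hector, and Gideon: £31,000 each.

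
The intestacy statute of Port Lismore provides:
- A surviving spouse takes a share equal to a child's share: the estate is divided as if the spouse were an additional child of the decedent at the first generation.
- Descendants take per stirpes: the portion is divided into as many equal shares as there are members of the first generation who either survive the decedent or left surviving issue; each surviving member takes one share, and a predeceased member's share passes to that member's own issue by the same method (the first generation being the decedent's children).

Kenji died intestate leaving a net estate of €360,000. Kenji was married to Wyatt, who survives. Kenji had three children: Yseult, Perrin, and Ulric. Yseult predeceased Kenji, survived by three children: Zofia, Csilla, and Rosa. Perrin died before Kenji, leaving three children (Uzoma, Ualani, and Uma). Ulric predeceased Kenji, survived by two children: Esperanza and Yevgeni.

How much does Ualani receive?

Ualani receives €30,000.

The spouse counts as an additional share at the children's level, so there are 4 primary shares of €90,000. Wyatt takes one such share (€90,000).
The children's combined portion (€270,000) is divided into 3 shares of €90,000: Yseult's €90,000 share passes to Yseult's issue; Perrin's €90,000 share passes to Perrin's issue; Ulric's €90,000 share passes to Ulric's issue.
Yseult's share (€90,000) is divided into 3 shares of €30,000: Zofia, Csilla, and Rosa each take €30,000.
Perrin's share (€90,000) is divided into 3 shares of €30,000: Uzoma, Ualani, and Uma each take €30,000.
Ulric's share (€90,000) is divided into 2 shares of €45,000: Esperanza and Yevgeni each take €45,000.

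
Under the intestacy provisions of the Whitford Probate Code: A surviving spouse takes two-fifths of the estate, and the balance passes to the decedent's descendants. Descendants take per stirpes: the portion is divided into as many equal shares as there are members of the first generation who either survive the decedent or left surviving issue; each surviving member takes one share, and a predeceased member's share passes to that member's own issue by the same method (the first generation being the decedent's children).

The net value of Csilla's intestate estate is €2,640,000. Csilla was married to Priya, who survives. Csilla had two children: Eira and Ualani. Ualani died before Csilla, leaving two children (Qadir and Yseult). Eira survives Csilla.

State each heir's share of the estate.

Priya: €1,056,000; Eira: €792,000; Qadir: €396,000; Yseult: €396,000

Priya takes two-fifths of €2,640,000 = €1,056,000. The remaining €1,584,000 passes to the descendants.
The descendants' portion (€1,584,000) is divided into 2 shares of €792,000: Eira takes €792,000; Ualani's €792,000 share passes to Ualani's issue.
Ualani's share (€792,000) is divided into 2 shares of €396,000: Qadir and Yseult each take €396,000.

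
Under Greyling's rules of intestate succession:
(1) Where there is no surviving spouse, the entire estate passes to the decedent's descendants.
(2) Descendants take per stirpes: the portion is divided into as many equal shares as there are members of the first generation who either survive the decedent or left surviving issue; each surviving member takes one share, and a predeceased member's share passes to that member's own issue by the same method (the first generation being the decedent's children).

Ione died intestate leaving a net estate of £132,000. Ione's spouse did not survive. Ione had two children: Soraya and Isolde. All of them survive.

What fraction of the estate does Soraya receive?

Soraya receives 1/2 of the estate.

The entire £132,000 passes to the descendants.
That amount (£132,000) is divided into 2 shares of £66,000: Soraya and Isolde each take £66,000.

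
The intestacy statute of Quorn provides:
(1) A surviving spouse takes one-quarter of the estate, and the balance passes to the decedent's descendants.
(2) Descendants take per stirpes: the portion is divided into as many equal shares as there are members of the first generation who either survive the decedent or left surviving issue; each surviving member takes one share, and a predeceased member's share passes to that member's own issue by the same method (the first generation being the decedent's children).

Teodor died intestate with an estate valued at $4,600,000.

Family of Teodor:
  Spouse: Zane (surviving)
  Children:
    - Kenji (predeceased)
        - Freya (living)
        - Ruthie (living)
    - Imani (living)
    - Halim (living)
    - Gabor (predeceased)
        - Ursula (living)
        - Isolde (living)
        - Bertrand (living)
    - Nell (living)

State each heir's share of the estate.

Zane: $1,150,000; Freya: $345,000; Ruthie: $345,000; Imani: $690,000; Halim: $690,000; Ursula: $230,000; Isolde: $230,000; Bertrand: $230,000; Nell: $690,000

Zane takes one-quarter of $4,600,000 = $1,150,000. The remaining $3,450,000 passes to the descendants.
The descendants' portion ($3,450,000) is divided into 5 shares of $690,000: Imani, Halim, and Nell each take $690,000; Kenji's $690,000 share passes to Kenji's issue; Gabor's $690,000 share passes to Gabor's issue.
Kenji's share ($690,000) is divided into 2 shares of $345,000: Freya and Ruthie each take $345,000.
Gabor's share ($690,000) is divided into 3 shares of $230,000: Ursula, Isolde, and Bertrand each take $230,000.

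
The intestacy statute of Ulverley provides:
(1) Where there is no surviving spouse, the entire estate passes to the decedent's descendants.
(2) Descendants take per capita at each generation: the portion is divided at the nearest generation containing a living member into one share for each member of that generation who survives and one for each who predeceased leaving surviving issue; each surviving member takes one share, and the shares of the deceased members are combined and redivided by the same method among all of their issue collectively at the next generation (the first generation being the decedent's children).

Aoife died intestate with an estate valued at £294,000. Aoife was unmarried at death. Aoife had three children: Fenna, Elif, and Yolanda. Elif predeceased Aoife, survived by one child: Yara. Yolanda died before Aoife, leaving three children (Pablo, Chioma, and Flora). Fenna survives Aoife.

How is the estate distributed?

The entire £294,000 passes to the descendants.
That amount (£294,000) is divided at the children's generation into 3 shares of £98,000. Fenna takes £98,000. The 2 shares of the deceased (Elif and Yolanda) are combined into a pool of £196,000.
That pool (£196,000) is divided at the grandchildren's generation equally among Yara, Pablo, Chioma, and Flora: £49,000 each.

Fenna: £98,000; Yara: £49,000; Pablo: £49,000; Chioma: £49,000; Flora: £49,000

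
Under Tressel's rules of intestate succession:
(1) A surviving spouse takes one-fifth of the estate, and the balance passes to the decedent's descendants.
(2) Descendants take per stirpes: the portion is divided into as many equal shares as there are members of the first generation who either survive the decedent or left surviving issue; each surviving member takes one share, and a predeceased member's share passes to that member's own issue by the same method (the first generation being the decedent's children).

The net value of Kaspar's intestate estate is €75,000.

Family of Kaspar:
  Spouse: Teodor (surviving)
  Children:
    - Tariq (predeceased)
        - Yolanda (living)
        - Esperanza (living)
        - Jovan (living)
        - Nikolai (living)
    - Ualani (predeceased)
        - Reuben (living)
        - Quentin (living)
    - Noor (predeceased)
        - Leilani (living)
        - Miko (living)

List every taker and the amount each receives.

Teodor takes one-fifth of €75,000 = €15,000. The remaining €60,000 passes to the descendants.
The descendants' portion (€60,000) is divided into 3 shares of €20,000: Tariq's €20,000 share passes to Tariq's issue; Ualani's €20,000 share passes to Ualani's issue; Noor's €20,000 share passes to Noor's issue.
Tariq's share (€20,000) is divided into 4 shares of €5,000: Yolanda, Esperanza, Jovan, and Nikolai each take €5,000.
Ualani's share (€20,000) is divided into 2 shares of €10,000: Reuben and Quentin each take €10,000.
Noor's share (€20,000) is divided into 2 shares of €10,000: Leilani and Miko each take €10,000.

Teodor: €15,000; Yolanda: €5,000; Esperanza: €5,000; Jovan: €5,000; Nikolai: €5,000; Reuben: €10,000; Quentin: €10,000; Leilani: €10,000; Miko: €10,000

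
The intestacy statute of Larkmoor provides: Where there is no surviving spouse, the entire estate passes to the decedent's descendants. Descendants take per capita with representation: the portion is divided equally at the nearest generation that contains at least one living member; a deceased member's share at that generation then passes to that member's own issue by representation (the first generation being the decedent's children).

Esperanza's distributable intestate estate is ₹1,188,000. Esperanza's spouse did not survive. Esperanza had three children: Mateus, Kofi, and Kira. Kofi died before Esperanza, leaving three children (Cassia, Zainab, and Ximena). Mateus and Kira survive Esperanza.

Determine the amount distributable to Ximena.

Ximena receives ₹132,000.

The entire ₹1,188,000 passes to the descendants.
That amount (₹1,188,000) is divided into 3 shares of ₹396,000: Mateus and Kira each take ₹396,000; Kofi's ₹396,000 share passes to Kofi's issue.
Kofi's share (₹396,000) is divided into 3 shares of ₹132,000: Cassia, Zainab, and Ximena each take ₹132,000.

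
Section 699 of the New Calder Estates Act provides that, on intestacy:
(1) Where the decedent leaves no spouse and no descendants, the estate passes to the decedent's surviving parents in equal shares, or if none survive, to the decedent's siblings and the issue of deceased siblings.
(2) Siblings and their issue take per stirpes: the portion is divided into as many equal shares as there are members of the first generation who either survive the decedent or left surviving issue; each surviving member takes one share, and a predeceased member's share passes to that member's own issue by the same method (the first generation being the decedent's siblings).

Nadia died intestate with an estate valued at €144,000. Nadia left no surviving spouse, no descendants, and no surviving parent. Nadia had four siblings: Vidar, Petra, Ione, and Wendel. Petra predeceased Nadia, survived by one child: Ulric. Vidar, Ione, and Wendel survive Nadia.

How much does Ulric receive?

The entire €144,000 passes to the siblings and their issue.
That amount (€144,000) is divided into 4 shares of €36,000: Vidar, Ione, and Wendel each take €36,000; Petra's €36,000 share passes to Petra's issue.
Petra's share (€36,000) passes entirely to Ulric.

Ulric receives €36,000.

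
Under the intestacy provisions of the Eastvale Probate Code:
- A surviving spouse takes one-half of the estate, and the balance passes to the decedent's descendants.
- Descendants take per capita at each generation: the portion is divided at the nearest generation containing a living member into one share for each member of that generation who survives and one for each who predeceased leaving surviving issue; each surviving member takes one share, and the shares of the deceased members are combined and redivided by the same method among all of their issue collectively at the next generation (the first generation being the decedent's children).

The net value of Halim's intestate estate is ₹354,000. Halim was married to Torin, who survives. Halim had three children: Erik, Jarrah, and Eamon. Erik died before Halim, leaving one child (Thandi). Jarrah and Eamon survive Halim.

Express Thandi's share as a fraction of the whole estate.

Thandi receives 1/6 of the estate.

Torin takes one-half of ₹354,000 = ₹177,000. The remaining ₹177,000 passes to the descendants.
The descendants' portion (₹177,000) is divided at the children's generation into 3 shares of ₹59,000. Jarrah and Eamon each take ₹59,000. The remaining share for the deceased Erik (₹59,000) is carried to the next generation.
That pool (₹59,000) passes entirely to Thandi, the sole taker at the grandchildren's generation.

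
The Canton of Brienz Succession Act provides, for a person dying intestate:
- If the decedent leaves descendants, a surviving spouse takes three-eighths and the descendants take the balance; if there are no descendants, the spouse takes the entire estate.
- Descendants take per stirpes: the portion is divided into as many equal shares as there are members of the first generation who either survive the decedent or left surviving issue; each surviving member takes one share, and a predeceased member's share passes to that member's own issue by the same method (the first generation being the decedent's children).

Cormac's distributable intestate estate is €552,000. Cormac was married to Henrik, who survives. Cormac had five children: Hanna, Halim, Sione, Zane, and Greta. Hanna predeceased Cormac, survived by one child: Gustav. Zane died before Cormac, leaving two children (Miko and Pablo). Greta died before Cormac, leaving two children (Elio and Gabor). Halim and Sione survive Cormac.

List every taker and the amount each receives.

Henrik: €207,000; Gustav: €69,000; Halim: €69,000; Sione: €69,000; Miko: €34,500; Pablo: €34,500; Elio: €34,500; Gabor: €34,500

Henrik takes three-eighths of €552,000 = €207,000. The remaining €345,000 passes to the descendants.
The descendants' portion (€345,000) is divided into 5 shares of €69,000: Halim and Sione each take €69,000; Hanna's €69,000 share passes to Hanna's issue; Zane's €69,000 share passes to Zane's issue; Greta's €69,000 share passes to Greta's issue.
Hanna's share (€69,000) passes entirely to Gustav.
Zane's share (€69,000) is divided into 2 shares of €34,500: Miko and Pablo each take €34,500.
Greta's share (€69,000) is divided into 2 shares of €34,500: Elio and Gabor each take €34,500.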